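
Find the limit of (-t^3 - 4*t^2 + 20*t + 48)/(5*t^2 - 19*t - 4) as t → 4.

Since t = 4 makes numerator and denominator zero, (t - 4) divides both.
Cancelling it gives (-t^2 - 8*t - 12)/(5*t + 1); now plug in t = 4 to get -20/7.

-20/7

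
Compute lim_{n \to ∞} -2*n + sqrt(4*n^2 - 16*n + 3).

This has the form ∞ − ∞. Multiply and divide by the conjugate √(4*n^2 - 16*n + 3) + 2n.
That gives (-16n + 3) / (√(4*n^2 - 16*n + 3) + 2n).
Divide numerator and denominator by n: the limit is -16/(2·2) = -4.

-4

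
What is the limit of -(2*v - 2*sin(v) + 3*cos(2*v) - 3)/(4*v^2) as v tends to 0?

3/2

Substitution gives 0/0 (the numerator vanishes to order 2).
Expand each term to order v^2: the coefficient of v^2 in 3·cos(2v) is -6 and in -2·sin(v) is 0.
Lower-order terms cancel with the polynomial part, so the numerator is (-6)·v^2 + o(v^2), and the limit is (-6)/(-4) = 3/2.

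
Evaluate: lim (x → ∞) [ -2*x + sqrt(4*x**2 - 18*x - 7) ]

-9/2

An ∞ − ∞ form. Rationalising with the conjugate, the difference becomes (-18x - 7) / (√(4*x^2 - 18*x - 7) + 2x).
For large x the denominator behaves like 2·2x, so the quotient tends to -18/4 = -9/2.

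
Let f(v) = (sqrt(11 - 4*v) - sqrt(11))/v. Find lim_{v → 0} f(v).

A 0/0 form; rationalise with √(11 - 4v) + √11. This collapses the numerator to -4v, leaving -4/(√(11 - 4v) + √11) → -4/(2√11) = -2*√(11)/11.

-2*√(11)/11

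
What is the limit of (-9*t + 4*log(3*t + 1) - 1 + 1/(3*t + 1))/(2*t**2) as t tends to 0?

Substitution gives 0/0 (the numerator vanishes to order 2).
Expand each term to order t^2: the coefficient of t^2 in 1/(1 + 3t) is 9 and in 4·ln(1 + 3t) is -18.
Lower-order terms cancel with the polynomial part, so the numerator is (-9)·t^2 + o(t^2), and the limit is (-9)/(2) = -9/2.

-9/2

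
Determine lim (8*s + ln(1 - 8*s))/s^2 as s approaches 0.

-32

Direct substitution gives 0/0.
Apply L'Hôpital: lim (8 - 8/(1 - 8*s))/(2*s), still 0/0.
After 2 applications of L'Hôpital's rule the quotient is (-64/(1 - 8*s)^2)/(2); substituting s = 0 gives -32.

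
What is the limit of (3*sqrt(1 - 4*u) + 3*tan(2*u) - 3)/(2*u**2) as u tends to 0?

Substitution gives 0/0 (the numerator vanishes to order 2).
Expand each term to order u^2: the coefficient of u^2 in 3·tan(2u) is 0 and in 3·√(1 - 4u) is -6.
Lower-order terms cancel with the polynomial part, so the numerator is (-6)·u^2 + o(u^2), and the limit is (-6)/(2) = -3.

-3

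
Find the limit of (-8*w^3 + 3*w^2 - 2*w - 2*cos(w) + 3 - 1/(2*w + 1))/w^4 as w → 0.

Substitution gives 0/0 (the numerator vanishes to order 4).
Expand each term to order w^4: the coefficient of w^4 in −1/(1 + 2w) is -16 and in -2·cos(w) is -1/12.
Lower-order terms cancel with the polynomial part, so the numerator is (-193/12)·w^4 + o(w^4), and the limit is (-193/12)/(1) = -193/12.

-193/12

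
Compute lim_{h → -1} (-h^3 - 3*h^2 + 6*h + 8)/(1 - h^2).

9/2

Direct substitution gives 0/0, so factor. Both numerator and denominator have (h + 1) as a factor.
After cancelling, the expression reduces to (-h^2 - 2*h + 8)/(1 - h).
Substituting h = -1 gives 9/2.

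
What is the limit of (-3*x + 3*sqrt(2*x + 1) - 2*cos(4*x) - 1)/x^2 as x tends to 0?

Substitution gives 0/0 (the numerator vanishes to order 2).
Expand each term to order x^2: the coefficient of x^2 in -2·cos(4x) is 16 and in 3·√(1 + 2x) is -3/2.
Lower-order terms cancel with the polynomial part, so the numerator is (29/2)·x^2 + o(x^2), and the limit is (29/2)/(1) = 29/2.

29/2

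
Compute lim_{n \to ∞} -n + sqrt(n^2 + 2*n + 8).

An ∞ − ∞ form. Rationalising with the conjugate, the difference becomes (2n + 8) / (√(n^2 + 2*n + 8) + n).
For large n the denominator behaves like 2·n, so the quotient tends to 2/2 = 1.

1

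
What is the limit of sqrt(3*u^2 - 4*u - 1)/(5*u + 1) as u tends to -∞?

-√(3)/5

For large |u|, √(3*u^2 - 4*u - 1) ≈ √3·|u| and the denominator ≈ 5u.
Since u → −∞, |u| = −u, giving −√3/(5) = -√(3)/5.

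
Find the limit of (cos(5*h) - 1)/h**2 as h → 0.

-25/2

Direct substitution gives 0/0.
Apply L'Hôpital: lim (-5*sin(5*h))/(2*h), still 0/0.
After 2 applications of L'Hôpital's rule the quotient is (-25*cos(5*h))/(2); substituting h = 0 gives -25/2.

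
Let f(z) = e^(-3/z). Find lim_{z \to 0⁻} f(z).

As z → 0⁻, -3/(z) → +∞, so e^(-3/(z)) → ∞.

∞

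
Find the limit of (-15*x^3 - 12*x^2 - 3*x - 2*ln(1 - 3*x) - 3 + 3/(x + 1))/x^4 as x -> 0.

87/2

Substitution gives 0/0 (the numerator vanishes to order 4).
Expand each term to order x^4: the coefficient of x^4 in 3·1/(1 + x) is 3 and in -2·ln(1 - 3x) is 81/2.
Lower-order terms cancel with the polynomial part, so the numerator is (87/2)·x^4 + o(x^4), and the limit is (87/2)/(1) = 87/2.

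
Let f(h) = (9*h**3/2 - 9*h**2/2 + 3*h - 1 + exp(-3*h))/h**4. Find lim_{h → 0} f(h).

Direct substitution gives 0/0.
Apply L'Hôpital: lim (27*h^2/2 - 9*h + 3 - 3*e^(-3*h))/(4*h^3), still 0/0.
Apply L'Hôpital: lim (27*h - 9 + 9*e^(-3*h))/(12*h^2), still 0/0.
Apply L'Hôpital: lim (27 - 27*e^(-3*h))/(24*h), still 0/0.
After 4 applications of L'Hôpital's rule the quotient is (81*e^(-3*h))/(24); substituting h = 0 gives 27/8.

27/8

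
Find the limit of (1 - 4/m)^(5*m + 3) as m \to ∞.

e^(-20)

Let L be the limit and take ln: ln L = lim (5m + 3)·ln(1 - 4/m) = lim (5m + 3)·(-4/m + O(1/m²)) = -20.
Hence L = e^(-20).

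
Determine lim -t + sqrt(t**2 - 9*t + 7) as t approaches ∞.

-9/2

An ∞ − ∞ form. Rationalising with the conjugate, the difference becomes (-9t + 7) / (√(t^2 - 9*t + 7) + t).
For large t the denominator behaves like 2·t, so the quotient tends to -9/2 = -9/2.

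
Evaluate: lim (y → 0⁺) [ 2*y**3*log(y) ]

0

This is a 0·(−∞) form. Rewrite as 2·ln(y) / y^(−3) and apply L'Hôpital:
the derivative quotient is 2·(1/y) / (−3·y^(−4)) = (-2/3)·y^3 → 0.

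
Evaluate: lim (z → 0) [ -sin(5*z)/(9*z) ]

Substitution gives 0/0.
Write it as (5/(-9))·sin(5z)/(5z); since sin(u)/u → 1, the limit is -5/9.

-5/9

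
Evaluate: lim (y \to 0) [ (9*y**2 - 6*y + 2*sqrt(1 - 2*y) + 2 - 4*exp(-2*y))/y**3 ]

Substitution gives 0/0; apply L'Hôpital's rule 3 times.
After differentiating numerator and denominator 3 times the quotient is (32*e^(-2*y) - 6/(1 - 2*y)^(5/2))/(6); at y = 0 this is 13/3.

13/3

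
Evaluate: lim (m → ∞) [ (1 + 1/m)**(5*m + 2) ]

e^(5)

Write it as [(1 + 1/m)^m]^(5) · (1 + 1/m)^(2). The bracketed term tends to e^(1) and the second factor to 1, so the limit is e^(5).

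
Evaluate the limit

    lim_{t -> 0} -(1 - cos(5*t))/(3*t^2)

Substitution gives 0/0.
Use (1 − cos u)/u² → 1/2 with u = 5t: the limit is 5²/(2·(-3)) = -25/6.

-25/6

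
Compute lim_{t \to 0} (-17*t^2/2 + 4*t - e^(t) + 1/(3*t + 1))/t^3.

Substitution gives 0/0; apply L'Hôpital's rule 3 times.
After differentiating numerator and denominator 3 times the quotient is (-e^(t) - 162/(3*t + 1)^4)/(6); at t = 0 this is -163/6.

-163/6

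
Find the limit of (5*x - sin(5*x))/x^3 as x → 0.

Direct substitution gives 0/0.
Apply L'Hôpital: lim (5 - 5*cos(5*x))/(3*x^2), still 0/0.
Apply L'Hôpital: lim (25*sin(5*x))/(6*x), still 0/0.
After 3 applications of L'Hôpital's rule the quotient is (125*cos(5*x))/(6); substituting x = 0 gives 125/6.

125/6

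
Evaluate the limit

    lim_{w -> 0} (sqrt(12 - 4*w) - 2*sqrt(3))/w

-√(3)/3

Substitution gives 0/0. Multiply numerator and denominator by the conjugate √(12 - 4w) + √12.
The numerator becomes (12 - 4w) − 12 = -4w, so the expression simplifies to -4/(√(12 - 4w) + √12).
Letting w → 0 gives -4/(2√12) = -√(3)/3.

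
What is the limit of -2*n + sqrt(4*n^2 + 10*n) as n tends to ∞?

This has the form ∞ − ∞. Multiply and divide by the conjugate √(4*n^2 + 10*n) + 2n.
That gives (10n) / (√(4*n^2 + 10*n) + 2n).
Divide numerator and denominator by n: the limit is 10/(2·2) = 5/2.

5/2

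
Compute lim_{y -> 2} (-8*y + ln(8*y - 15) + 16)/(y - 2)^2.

Direct substitution gives 0/0.
Apply L'Hôpital: lim (-8 + 8/(8*y - 15))/(2*y - 4), still 0/0.
After 2 applications of L'Hôpital's rule the quotient is (-64/(8*y - 15)^2)/(2); substituting y = 2 gives -32.

-32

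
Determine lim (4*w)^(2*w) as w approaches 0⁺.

Base → 0⁺ and exponent → 0⁺: a 0^0 form.
Take logs: 2w·ln(4w). This is 0·(−∞); rewriting as ln(4w)/(1/(2w)) and applying L'Hôpital gives 0.
Hence the limit is e^0 = 1.

1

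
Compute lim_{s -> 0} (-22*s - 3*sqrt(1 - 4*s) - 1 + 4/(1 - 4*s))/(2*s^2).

Substitution gives 0/0 (the numerator vanishes to order 2).
Expand each term to order s^2: the coefficient of s^2 in -3·√(1 - 4s) is 6 and in 4·1/(1 - 4s) is 64.
Lower-order terms cancel with the polynomial part, so the numerator is (70)·s^2 + o(s^2), and the limit is (70)/(2) = 35.

35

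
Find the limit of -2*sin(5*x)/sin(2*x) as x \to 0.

Substitution gives 0/0.
Divide numerator and denominator by x: sin(5x)/x → 5 and sin(2x)/x → 2, so the limit is -2·5/2 = -5.

-5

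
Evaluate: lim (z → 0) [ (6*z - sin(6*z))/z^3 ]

36

Direct substitution gives 0/0.
Apply L'Hôpital: lim (6 - 6*cos(6*z))/(3*z^2), still 0/0.
Apply L'Hôpital: lim (36*sin(6*z))/(6*z), still 0/0.
After 3 applications of L'Hôpital's rule the quotient is (216*cos(6*z))/(6); substituting z = 0 gives 36.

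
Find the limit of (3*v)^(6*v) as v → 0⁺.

Base → 0⁺ and exponent → 0⁺: a 0^0 form.
Take logs: 6v·ln(3v). This is 0·(−∞); rewriting as ln(3v)/(1/(6v)) and applying L'Hôpital gives 0.
Hence the limit is e^0 = 1.

1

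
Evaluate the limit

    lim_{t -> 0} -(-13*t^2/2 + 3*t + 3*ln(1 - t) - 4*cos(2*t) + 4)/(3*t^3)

1/3

Substitution gives 0/0; apply L'Hôpital's rule 3 times.
After differentiating numerator and denominator 3 times the quotient is (-32*sin(2*t) + 6/(t - 1)^3)/(-18); at t = 0 this is 1/3.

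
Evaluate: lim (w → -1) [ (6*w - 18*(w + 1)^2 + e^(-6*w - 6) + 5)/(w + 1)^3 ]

Direct substitution gives 0/0.
Apply L'Hôpital: lim (-36*w - 6*e^(-6*w - 6) - 30)/(3*(w + 1)^2), still 0/0.
Apply L'Hôpital: lim (36*e^(-6*w - 6) - 36)/(6*w + 6), still 0/0.
After 3 applications of L'Hôpital's rule the quotient is (-216*e^(-6*w - 6))/(6); substituting w = -1 gives -36.

-36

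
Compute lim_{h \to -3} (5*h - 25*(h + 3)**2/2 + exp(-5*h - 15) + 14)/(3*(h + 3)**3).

-125/18

Direct substitution gives 0/0.
Apply L'Hôpital: lim (-25*h - 5*e^(-5*h - 15) - 70)/(9*(h + 3)^2), still 0/0.
Apply L'Hôpital: lim (25*e^(-5*h - 15) - 25)/(18*h + 54), still 0/0.
After 3 applications of L'Hôpital's rule the quotient is (-125*e^(-5*h - 15))/(18); substituting h = -3 gives -125/18.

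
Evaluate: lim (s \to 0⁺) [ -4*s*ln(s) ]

This is a 0·(−∞) form. Rewrite as -4·ln(s) / s^(−1) and apply L'Hôpital:
the derivative quotient is -4·(1/s) / (−1·s^(−2)) = (4/1)·s^1 → 0.

0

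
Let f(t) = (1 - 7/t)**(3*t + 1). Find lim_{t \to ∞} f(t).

e^(-21)

Let L be the limit and take ln: ln L = lim (3t + 1)·ln(1 - 7/t) = lim (3t + 1)·(-7/t + O(1/t²)) = -21.
Hence L = e^(-21).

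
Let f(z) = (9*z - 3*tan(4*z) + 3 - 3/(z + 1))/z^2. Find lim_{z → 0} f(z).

-3

Substitution gives 0/0; apply L'Hôpital's rule 2 times.
After differentiating numerator and denominator 2 times the quotient is (-96*tan(4*z)/cos(4*z)^2 - 6/(z + 1)^3)/(2); at z = 0 this is -3.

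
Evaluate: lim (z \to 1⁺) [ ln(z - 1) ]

-∞

As z → 1⁺, z - 1 → 0⁺ and ln(z - 1) → −∞.
Multiplying by 1 gives -∞.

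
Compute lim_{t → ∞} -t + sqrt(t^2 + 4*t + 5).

An ∞ − ∞ form. Rationalising with the conjugate, the difference becomes (4t + 5) / (√(t^2 + 4*t + 5) + t).
For large t the denominator behaves like 2·t, so the quotient tends to 4/2 = 2.

2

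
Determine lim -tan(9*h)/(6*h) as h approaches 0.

Substitution gives 0/0.
Since tan(u)/u → 1 as u → 0, tan(9h)/(9h) → 1 and the limit is 9/(-6) = -3/2.

-3/2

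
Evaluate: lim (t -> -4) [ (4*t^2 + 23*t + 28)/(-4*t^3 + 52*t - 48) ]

Since t = -4 makes numerator and denominator zero, (t + 4) divides both.
Cancelling it gives (4*t + 7)/(-4*t^2 + 16*t - 12); now plug in t = -4 to get 9/140.

9/140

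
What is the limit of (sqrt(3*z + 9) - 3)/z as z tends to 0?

1/2

A 0/0 form; rationalise with √(9 + 3z) + √9. This collapses the numerator to 3z, leaving 3/(√(9 + 3z) + √9) → 3/(2√9) = 1/2.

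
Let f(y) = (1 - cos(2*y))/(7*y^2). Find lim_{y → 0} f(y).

Substitution gives 0/0.
Use (1 − cos u)/u² → 1/2 with u = 2y: the limit is 2²/(2·7) = 2/7.

2/7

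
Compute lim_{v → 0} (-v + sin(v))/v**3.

-1/6

Direct substitution gives 0/0.
Apply L'Hôpital: lim (cos(v) - 1)/(3*v^2), still 0/0.
Apply L'Hôpital: lim (-sin(v))/(6*v), still 0/0.
After 3 applications of L'Hôpital's rule the quotient is (-cos(v))/(6); substituting v = 0 gives -1/6.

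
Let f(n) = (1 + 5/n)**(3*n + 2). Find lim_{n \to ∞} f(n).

Let L be the limit and take ln: ln L = lim (3n + 2)·ln(1 + 5/n) = lim (3n + 2)·(5/n + O(1/n²)) = 15.
Hence L = e^(15).

e^(15)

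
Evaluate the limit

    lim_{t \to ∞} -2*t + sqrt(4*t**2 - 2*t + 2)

This has the form ∞ − ∞. Multiply and divide by the conjugate √(4*t^2 - 2*t + 2) + 2t.
That gives (-2t + 2) / (√(4*t^2 - 2*t + 2) + 2t).
Divide numerator and denominator by t: the limit is -2/(2·2) = -1/2.

-1/2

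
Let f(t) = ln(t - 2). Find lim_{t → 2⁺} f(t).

-∞

As t → 2⁺, t - 2 → 0⁺ and ln(t - 2) → −∞.
Multiplying by 1 gives -∞.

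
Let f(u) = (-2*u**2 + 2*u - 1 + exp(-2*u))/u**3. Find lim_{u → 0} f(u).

-4/3

Direct substitution gives 0/0.
Apply L'Hôpital: lim (-4*u + 2 - 2*e^(-2*u))/(3*u^2), still 0/0.
Apply L'Hôpital: lim (-4 + 4*e^(-2*u))/(6*u), still 0/0.
After 3 applications of L'Hôpital's rule the quotient is (-8*e^(-2*u))/(6); substituting u = 0 gives -4/3.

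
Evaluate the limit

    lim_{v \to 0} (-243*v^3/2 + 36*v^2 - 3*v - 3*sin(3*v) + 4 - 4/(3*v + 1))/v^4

Substitution gives 0/0 (the numerator vanishes to order 4).
Expand each term to order v^4: the coefficient of v^4 in -4·1/(1 + 3v) is -324 and in -3·sin(3v) is 0.
Lower-order terms cancel with the polynomial part, so the numerator is (-324)·v^4 + o(v^4), and the limit is (-324)/(1) = -324.

-324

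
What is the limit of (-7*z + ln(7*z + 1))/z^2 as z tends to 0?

-49/2

Direct substitution gives 0/0.
Apply L'Hôpital: lim (-7 + 7/(7*z + 1))/(2*z), still 0/0.
After 2 applications of L'Hôpital's rule the quotient is (-49/(7*z + 1)^2)/(2); substituting z = 0 gives -49/2.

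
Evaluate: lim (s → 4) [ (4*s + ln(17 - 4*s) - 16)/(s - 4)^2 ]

-8

Direct substitution gives 0/0.
Apply L'Hôpital: lim (4 - 4/(17 - 4*s))/(2*s - 8), still 0/0.
After 2 applications of L'Hôpital's rule the quotient is (-16/(17 - 4*s)^2)/(2); substituting s = 4 gives -8.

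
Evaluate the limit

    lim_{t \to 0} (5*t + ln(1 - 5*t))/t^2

-25/2

Direct substitution gives 0/0.
Apply L'Hôpital: lim (5 - 5/(1 - 5*t))/(2*t), still 0/0.
After 2 applications of L'Hôpital's rule the quotient is (-25/(1 - 5*t)^2)/(2); substituting t = 0 gives -25/2.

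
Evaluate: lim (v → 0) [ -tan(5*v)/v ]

-5

Substitution gives 0/0.
Since tan(u)/u → 1 as u → 0, tan(5v)/(5v) → 1 and the limit is 5/(-1) = -5.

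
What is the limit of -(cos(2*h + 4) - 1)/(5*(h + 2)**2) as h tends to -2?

Direct substitution gives 0/0.
Apply L'Hôpital: lim (-2*sin(2*h + 4))/(-10*h - 20), still 0/0.
After 2 applications of L'Hôpital's rule the quotient is (-4*cos(2*h + 4))/(-10); substituting h = -2 gives 2/5.

2/5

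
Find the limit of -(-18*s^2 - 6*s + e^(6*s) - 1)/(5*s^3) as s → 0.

-36/5

Direct substitution gives 0/0.
Apply L'Hôpital: lim (-36*s + 6*e^(6*s) - 6)/(-15*s^2), still 0/0.
Apply L'Hôpital: lim (36*e^(6*s) - 36)/(-30*s), still 0/0.
After 3 applications of L'Hôpital's rule the quotient is (216*e^(6*s))/(-30); substituting s = 0 gives -36/5.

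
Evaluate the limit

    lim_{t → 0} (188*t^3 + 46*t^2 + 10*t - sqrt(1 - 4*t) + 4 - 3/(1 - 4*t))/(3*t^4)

-758/3

Substitution gives 0/0; apply L'Hôpital's rule 4 times.
After differentiating numerator and denominator 4 times the quotient is (18432/(4*t - 1)^5 - 240*(4*t - 1)^5/(1 - 4*t)^(17/2))/(72); at t = 0 this is -758/3.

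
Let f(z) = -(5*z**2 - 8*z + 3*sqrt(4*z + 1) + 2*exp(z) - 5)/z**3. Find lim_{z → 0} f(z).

Substitution gives 0/0 (the numerator vanishes to order 3).
Expand each term to order z^3: the coefficient of z^3 in 2·e^(z) is 1/3 and in 3·√(1 + 4z) is 12.
Lower-order terms cancel with the polynomial part, so the numerator is (37/3)·z^3 + o(z^3), and the limit is (37/3)/(-1) = -37/3.

-37/3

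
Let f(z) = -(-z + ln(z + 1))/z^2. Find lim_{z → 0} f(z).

Direct substitution gives 0/0.
Apply L'Hôpital: lim (-1 + 1/(z + 1))/(-2*z), still 0/0.
After 2 applications of L'Hôpital's rule the quotient is (-1/(z + 1)^2)/(-2); substituting z = 0 gives 1/2.

1/2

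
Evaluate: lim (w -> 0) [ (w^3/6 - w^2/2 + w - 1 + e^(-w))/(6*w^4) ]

Direct substitution gives 0/0.
Apply L'Hôpital: lim (w^2/2 - w + 1 - e^(-w))/(24*w^3), still 0/0.
Apply L'Hôpital: lim (w - 1 + e^(-w))/(72*w^2), still 0/0.
Apply L'Hôpital: lim (1 - e^(-w))/(144*w), still 0/0.
After 4 applications of L'Hôpital's rule the quotient is (e^(-w))/(144); substituting w = 0 gives 1/144.

1/144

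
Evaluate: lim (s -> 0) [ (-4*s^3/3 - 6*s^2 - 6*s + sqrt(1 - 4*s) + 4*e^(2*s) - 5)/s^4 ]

-22/3

Substitution gives 0/0; apply L'Hôpital's rule 4 times.
After differentiating numerator and denominator 4 times the quotient is (64*e^(2*s) - 240/(1 - 4*s)^(7/2))/(24); at s = 0 this is -22/3.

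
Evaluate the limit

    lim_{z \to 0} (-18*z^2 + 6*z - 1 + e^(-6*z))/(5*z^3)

Direct substitution gives 0/0.
Apply L'Hôpital: lim (-36*z + 6 - 6*e^(-6*z))/(15*z^2), still 0/0.
Apply L'Hôpital: lim (-36 + 36*e^(-6*z))/(30*z), still 0/0.
After 3 applications of L'Hôpital's rule the quotient is (-216*e^(-6*z))/(30); substituting z = 0 gives -36/5.

-36/5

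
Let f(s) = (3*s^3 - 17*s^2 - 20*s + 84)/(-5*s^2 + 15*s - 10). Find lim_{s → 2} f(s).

52/5

Direct substitution gives 0/0, so factor. Both numerator and denominator have (s - 2) as a factor.
After cancelling, the expression reduces to (3*s^2 - 11*s - 42)/(5 - 5*s).
Substituting s = 2 gives 52/5.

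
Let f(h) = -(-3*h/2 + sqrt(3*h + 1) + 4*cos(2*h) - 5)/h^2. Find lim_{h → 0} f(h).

73/8

Substitution gives 0/0 (the numerator vanishes to order 2).
Expand each term to order h^2: the coefficient of h^2 in √(1 + 3h) is -9/8 and in 4·cos(2h) is -8.
Lower-order terms cancel with the polynomial part, so the numerator is (-73/8)·h^2 + o(h^2), and the limit is (-73/8)/(-1) = 73/8.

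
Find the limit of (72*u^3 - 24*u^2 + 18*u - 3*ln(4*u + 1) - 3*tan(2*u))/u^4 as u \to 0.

192

Substitution gives 0/0 (the numerator vanishes to order 4).
Expand each term to order u^4: the coefficient of u^4 in -3·tan(2u) is 0 and in -3·ln(1 + 4u) is 192.
Lower-order terms cancel with the polynomial part, so the numerator is (192)·u^4 + o(u^4), and the limit is (192)/(1) = 192.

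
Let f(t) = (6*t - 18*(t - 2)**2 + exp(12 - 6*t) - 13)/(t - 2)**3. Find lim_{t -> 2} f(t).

-36

Direct substitution gives 0/0.
Apply L'Hôpital: lim (-36*t - 6*e^(12 - 6*t) + 78)/(3*(t - 2)^2), still 0/0.
Apply L'Hôpital: lim (36*e^(12 - 6*t) - 36)/(6*t - 12), still 0/0.
After 3 applications of L'Hôpital's rule the quotient is (-216*e^(12 - 6*t))/(6); substituting t = 2 gives -36.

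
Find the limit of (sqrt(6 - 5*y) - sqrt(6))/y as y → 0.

A 0/0 form; rationalise with √(6 - 5y) + √6. This collapses the numerator to -5y, leaving -5/(√(6 - 5y) + √6) → -5/(2√6) = -5*√(6)/12.

-5*√(6)/12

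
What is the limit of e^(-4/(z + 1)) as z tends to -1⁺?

As z → -1⁺, -4/(z + 1) → −∞, so e^(-4/(z + 1)) → 0.

0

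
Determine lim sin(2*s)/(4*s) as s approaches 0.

Substitution gives 0/0.
Write it as (2/4)·sin(2s)/(2s); since sin(u)/u → 1, the limit is 1/2.

1/2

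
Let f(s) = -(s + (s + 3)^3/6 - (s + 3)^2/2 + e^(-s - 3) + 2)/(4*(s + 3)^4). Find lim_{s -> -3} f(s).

-1/96

Direct substitution gives 0/0.
Apply L'Hôpital: lim (-s + (s + 3)^2/2 - e^(-s - 3) - 2)/(-16*(s + 3)^3), still 0/0.
Apply L'Hôpital: lim (s + e^(-s - 3) + 2)/(-48*(s + 3)^2), still 0/0.
Apply L'Hôpital: lim (1 - e^(-s - 3))/(-96*s - 288), still 0/0.
After 4 applications of L'Hôpital's rule the quotient is (e^(-s - 3))/(-96); substituting s = -3 gives -1/96.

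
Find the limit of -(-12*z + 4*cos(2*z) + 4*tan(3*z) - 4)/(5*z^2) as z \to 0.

8/5

Substitution gives 0/0 (the numerator vanishes to order 2).
Expand each term to order z^2: the coefficient of z^2 in 4·cos(2z) is -8 and in 4·tan(3z) is 0.
Lower-order terms cancel with the polynomial part, so the numerator is (-8)·z^2 + o(z^2), and the limit is (-8)/(-5) = 8/5.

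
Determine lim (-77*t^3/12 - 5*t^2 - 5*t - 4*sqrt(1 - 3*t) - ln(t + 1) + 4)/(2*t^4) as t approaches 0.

Substitution gives 0/0; apply L'Hôpital's rule 4 times.
After differentiating numerator and denominator 4 times the quotient is (6/(t + 1)^4 + 1215/(4*(1 - 3*t)^(7/2)))/(48); at t = 0 this is 413/64.

413/64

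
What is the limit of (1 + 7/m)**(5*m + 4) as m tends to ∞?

Let L be the limit and take ln: ln L = lim (5m + 4)·ln(1 + 7/m) = lim (5m + 4)·(7/m + O(1/m²)) = 35.
Hence L = e^(35).

e^(35)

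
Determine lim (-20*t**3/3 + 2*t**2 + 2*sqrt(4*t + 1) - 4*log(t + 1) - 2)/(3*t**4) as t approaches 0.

-19/3

Substitution gives 0/0 (the numerator vanishes to order 4).
Expand each term to order t^4: the coefficient of t^4 in -4·ln(1 + t) is 1 and in 2·√(1 + 4t) is -20.
Lower-order terms cancel with the polynomial part, so the numerator is (-19)·t^4 + o(t^4), and the limit is (-19)/(3) = -19/3.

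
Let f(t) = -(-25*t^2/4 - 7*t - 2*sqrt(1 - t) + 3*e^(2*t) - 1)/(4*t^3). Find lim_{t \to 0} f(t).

Substitution gives 0/0; apply L'Hôpital's rule 3 times.
After differentiating numerator and denominator 3 times the quotient is (24*e^(2*t) + 3/(4*(1 - t)^(5/2)))/(-24); at t = 0 this is -33/32.

-33/32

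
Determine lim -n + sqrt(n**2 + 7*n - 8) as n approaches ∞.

7/2

An ∞ − ∞ form. Rationalising with the conjugate, the difference becomes (7n - 8) / (√(n^2 + 7*n - 8) + n).
For large n the denominator behaves like 2·n, so the quotient tends to 7/2 = 7/2.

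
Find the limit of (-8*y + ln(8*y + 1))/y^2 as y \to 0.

Direct substitution gives 0/0.
Apply L'Hôpital: lim (-8 + 8/(8*y + 1))/(2*y), still 0/0.
After 2 applications of L'Hôpital's rule the quotient is (-64/(8*y + 1)^2)/(2); substituting y = 0 gives -32.

-32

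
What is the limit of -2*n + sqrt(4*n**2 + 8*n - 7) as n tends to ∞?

This has the form ∞ − ∞. Multiply and divide by the conjugate √(4*n^2 + 8*n - 7) + 2n.
That gives (8n - 7) / (√(4*n^2 + 8*n - 7) + 2n).
Divide numerator and denominator by n: the limit is 8/(2·2) = 2.

2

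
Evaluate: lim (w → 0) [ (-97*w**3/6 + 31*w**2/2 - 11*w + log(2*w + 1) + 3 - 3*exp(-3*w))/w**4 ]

Substitution gives 0/0; apply L'Hôpital's rule 4 times.
After differentiating numerator and denominator 4 times the quotient is (-243*e^(-3*w) - 96/(2*w + 1)^4)/(24); at w = 0 this is -113/8.

-113/8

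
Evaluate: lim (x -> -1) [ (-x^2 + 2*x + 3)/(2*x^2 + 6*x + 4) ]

2

Since x = -1 makes numerator and denominator zero, (x + 1) divides both.
Cancelling it gives (3 - x)/(2*x + 4); now plug in x = -1 to get 2.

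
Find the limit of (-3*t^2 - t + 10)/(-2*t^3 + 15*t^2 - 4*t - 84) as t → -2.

-1/8

Direct substitution gives 0/0, so factor. Both numerator and denominator have (t + 2) as a factor.
After cancelling, the expression reduces to (5 - 3*t)/(-2*t^2 + 19*t - 42).
Substituting t = -2 gives -1/8.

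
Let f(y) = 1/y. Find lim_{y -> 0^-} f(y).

-∞

As y → 0⁻, (y) → 0⁻, so (y)^1 → 0⁻ and 1/(y)^1 → -∞.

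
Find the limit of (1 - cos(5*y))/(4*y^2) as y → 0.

Substitution gives 0/0.
Use (1 − cos u)/u² → 1/2 with u = 5y: the limit is 5²/(2·4) = 25/8.

25/8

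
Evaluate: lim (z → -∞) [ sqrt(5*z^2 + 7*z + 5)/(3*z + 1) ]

-√(5)/3

For large |z|, √(5*z^2 + 7*z + 5) ≈ √5·|z| and the denominator ≈ 3z.
Since z → −∞, |z| = −z, giving −√5/(3) = -√(5)/3.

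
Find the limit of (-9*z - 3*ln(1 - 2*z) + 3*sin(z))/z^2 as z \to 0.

Substitution gives 0/0 (the numerator vanishes to order 2).
Expand each term to order z^2: the coefficient of z^2 in -3·ln(1 - 2z) is 6 and in 3·sin(z) is 0.
Lower-order terms cancel with the polynomial part, so the numerator is (6)·z^2 + o(z^2), and the limit is (6)/(1) = 6.

6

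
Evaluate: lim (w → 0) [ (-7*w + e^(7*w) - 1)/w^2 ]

Direct substitution gives 0/0.
Apply L'Hôpital: lim (7*e^(7*w) - 7)/(2*w), still 0/0.
After 2 applications of L'Hôpital's rule the quotient is (49*e^(7*w))/(2); substituting w = 0 gives 49/2.

49/2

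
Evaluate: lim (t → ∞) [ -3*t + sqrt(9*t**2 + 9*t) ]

3/2

An ∞ − ∞ form. Rationalising with the conjugate, the difference becomes (9t) / (√(9*t^2 + 9*t) + 3t).
For large t the denominator behaves like 2·3t, so the quotient tends to 9/6 = 3/2.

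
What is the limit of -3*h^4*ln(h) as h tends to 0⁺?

This is a 0·(−∞) form. Rewrite as -3·ln(h) / h^(−4) and apply L'Hôpital:
the derivative quotient is -3·(1/h) / (−4·h^(−5)) = (3/4)·h^4 → 0.

0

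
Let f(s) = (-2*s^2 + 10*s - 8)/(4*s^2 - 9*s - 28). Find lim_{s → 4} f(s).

-6/23

At s = 4 both the top and bottom vanish — a removable singularity. Factoring out (s - 4) from each leaves (2 - 2*s)/(4*s + 7), which at s = 4 equals -6/23.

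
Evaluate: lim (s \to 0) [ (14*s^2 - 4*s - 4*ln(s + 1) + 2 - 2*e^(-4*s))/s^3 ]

Substitution gives 0/0; apply L'Hôpital's rule 3 times.
After differentiating numerator and denominator 3 times the quotient is (128*e^(-4*s) - 8/(s + 1)^3)/(6); at s = 0 this is 20.

20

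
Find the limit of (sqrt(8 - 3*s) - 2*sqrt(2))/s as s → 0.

-3*√(2)/8

A 0/0 form; rationalise with √(8 - 3s) + √8. This collapses the numerator to -3s, leaving -3/(√(8 - 3s) + √8) → -3/(2√8) = -3*√(2)/8.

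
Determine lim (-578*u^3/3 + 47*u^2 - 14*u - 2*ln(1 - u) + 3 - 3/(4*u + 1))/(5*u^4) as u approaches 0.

Substitution gives 0/0; apply L'Hôpital's rule 4 times.
After differentiating numerator and denominator 4 times the quotient is (-18432/(4*u + 1)^5 + 12/(u - 1)^4)/(120); at u = 0 this is -307/2.

-307/2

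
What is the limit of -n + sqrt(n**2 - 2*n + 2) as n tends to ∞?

An ∞ − ∞ form. Rationalising with the conjugate, the difference becomes (-2n + 2) / (√(n^2 - 2*n + 2) + n).
For large n the denominator behaves like 2·n, so the quotient tends to -2/2 = -1.

-1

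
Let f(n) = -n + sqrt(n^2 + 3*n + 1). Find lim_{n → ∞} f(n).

3/2

This has the form ∞ − ∞. Multiply and divide by the conjugate √(n^2 + 3*n + 1) + n.
That gives (3n + 1) / (√(n^2 + 3*n + 1) + n).
Divide numerator and denominator by n: the limit is 3/(2·1) = 3/2.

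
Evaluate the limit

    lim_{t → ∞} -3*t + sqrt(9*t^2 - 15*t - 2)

-5/2

An ∞ − ∞ form. Rationalising with the conjugate, the difference becomes (-15t - 2) / (√(9*t^2 - 15*t - 2) + 3t).
For large t the denominator behaves like 2·3t, so the quotient tends to -15/6 = -5/2.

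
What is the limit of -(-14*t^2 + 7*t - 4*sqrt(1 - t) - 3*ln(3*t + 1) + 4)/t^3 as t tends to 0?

107/4

Substitution gives 0/0 (the numerator vanishes to order 3).
Expand each term to order t^3: the coefficient of t^3 in -3·ln(1 + 3t) is -27 and in -4·√(1 - t) is 1/4.
Lower-order terms cancel with the polynomial part, so the numerator is (-107/4)·t^3 + o(t^3), and the limit is (-107/4)/(-1) = 107/4.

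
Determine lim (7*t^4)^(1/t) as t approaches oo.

Base → ∞ and exponent → 0: an ∞^0 form.
Take logs: (1/t)·ln(7·t^4) = (ln 7 + 4·ln t)/t → 0.
So the limit is e^0 = 1.

1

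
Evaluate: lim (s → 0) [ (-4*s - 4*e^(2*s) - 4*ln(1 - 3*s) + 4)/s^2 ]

Substitution gives 0/0; apply L'Hôpital's rule 2 times.
After differentiating numerator and denominator 2 times the quotient is (-16*e^(2*s) + 36/(3*s - 1)^2)/(2); at s = 0 this is 10.

10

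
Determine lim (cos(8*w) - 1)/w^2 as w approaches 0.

Direct substitution gives 0/0.
Apply L'Hôpital: lim (-8*sin(8*w))/(2*w), still 0/0.
After 2 applications of L'Hôpital's rule the quotient is (-64*cos(8*w))/(2); substituting w = 0 gives -32.

-32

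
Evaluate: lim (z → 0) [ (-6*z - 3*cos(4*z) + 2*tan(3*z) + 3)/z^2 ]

24

Substitution gives 0/0; apply L'Hôpital's rule 2 times.
After differentiating numerator and denominator 2 times the quotient is (48*cos(4*z) + 36*tan(3*z)^3 + 36*tan(3*z))/(2); at z = 0 this is 24.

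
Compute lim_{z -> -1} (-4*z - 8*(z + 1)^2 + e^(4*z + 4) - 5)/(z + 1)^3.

Direct substitution gives 0/0.
Apply L'Hôpital: lim (-16*z + 4*e^(4*z + 4) - 20)/(3*(z + 1)^2), still 0/0.
Apply L'Hôpital: lim (16*e^(4*z + 4) - 16)/(6*z + 6), still 0/0.
After 3 applications of L'Hôpital's rule the quotient is (64*e^(4*z + 4))/(6); substituting z = -1 gives 32/3.

32/3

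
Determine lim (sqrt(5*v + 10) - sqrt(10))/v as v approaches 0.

Substitution gives 0/0. Multiply numerator and denominator by the conjugate √(10 + 5v) + √10.
The numerator becomes (10 + 5v) − 10 = 5v, so the expression simplifies to 5/(√(10 + 5v) + √10).
Letting v → 0 gives 5/(2√10) = √(10)/4.

√(10)/4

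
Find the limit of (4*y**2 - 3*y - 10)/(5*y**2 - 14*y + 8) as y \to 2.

13/6

Direct substitution gives 0/0, so factor. Both numerator and denominator have (y - 2) as a factor.
After cancelling, the expression reduces to (4*y + 5)/(5*y - 4).
Substituting y = 2 gives 13/6.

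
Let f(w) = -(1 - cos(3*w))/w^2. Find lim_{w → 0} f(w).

-9/2

Substitution gives 0/0.
Use (1 − cos u)/u² → 1/2 with u = 3w: the limit is 3²/(2·(-1)) = -9/2.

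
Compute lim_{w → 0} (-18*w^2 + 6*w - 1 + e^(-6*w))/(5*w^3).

-36/5

Direct substitution gives 0/0.
Apply L'Hôpital: lim (-36*w + 6 - 6*e^(-6*w))/(15*w^2), still 0/0.
Apply L'Hôpital: lim (-36 + 36*e^(-6*w))/(30*w), still 0/0.
After 3 applications of L'Hôpital's rule the quotient is (-216*e^(-6*w))/(30); substituting w = 0 gives -36/5.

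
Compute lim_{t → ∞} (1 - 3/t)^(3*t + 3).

The base → 1 and the exponent → ∞: a 1^∞ form.
Take logarithms: (3t + 3)·ln(1 - 3/t). Since ln(1+u) ~ u for small u, this behaves like (3t)·(-3/t) → -9.
So the limit is e^(-9).

e^(-9)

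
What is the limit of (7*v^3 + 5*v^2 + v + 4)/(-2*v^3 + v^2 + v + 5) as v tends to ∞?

Numerator and denominator both have degree 3.
Dividing every term by v^3, all lower-order terms vanish and the limit is the ratio of leading coefficients, 7/(-2) = -7/2.

-7/2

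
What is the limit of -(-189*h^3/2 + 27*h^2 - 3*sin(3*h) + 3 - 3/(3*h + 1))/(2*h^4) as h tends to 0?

243/2

Substitution gives 0/0; apply L'Hôpital's rule 4 times.
After differentiating numerator and denominator 4 times the quotient is (-243*sin(3*h) - 5832/(3*h + 1)^5)/(-48); at h = 0 this is 243/2.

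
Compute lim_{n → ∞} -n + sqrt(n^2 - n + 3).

An ∞ − ∞ form. Rationalising with the conjugate, the difference becomes (-n + 3) / (√(n^2 - n + 3) + n).
For large n the denominator behaves like 2·n, so the quotient tends to -1/2 = -1/2.

-1/2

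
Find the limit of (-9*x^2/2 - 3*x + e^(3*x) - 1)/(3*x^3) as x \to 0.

Direct substitution gives 0/0.
Apply L'Hôpital: lim (-9*x + 3*e^(3*x) - 3)/(9*x^2), still 0/0.
Apply L'Hôpital: lim (9*e^(3*x) - 9)/(18*x), still 0/0.
After 3 applications of L'Hôpital's rule the quotient is (27*e^(3*x))/(18); substituting x = 0 gives 3/2.

3/2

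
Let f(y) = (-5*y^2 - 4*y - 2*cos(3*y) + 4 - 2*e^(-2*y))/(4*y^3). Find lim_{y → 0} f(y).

2/3

Substitution gives 0/0; apply L'Hôpital's rule 3 times.
After differentiating numerator and denominator 3 times the quotient is (-54*sin(3*y) + 16*e^(-2*y))/(24); at y = 0 this is 2/3.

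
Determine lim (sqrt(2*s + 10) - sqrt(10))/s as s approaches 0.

A 0/0 form; rationalise with √(10 + 2s) + √10. This collapses the numerator to 2s, leaving 2/(√(10 + 2s) + √10) → 2/(2√10) = √(10)/10.

√(10)/10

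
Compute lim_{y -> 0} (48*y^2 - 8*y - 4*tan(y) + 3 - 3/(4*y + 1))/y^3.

572/3

Substitution gives 0/0; apply L'Hôpital's rule 3 times.
After differentiating numerator and denominator 3 times the quotient is (16/cos(y)^2 - 24/cos(y)^4 + 1152/(4*y + 1)^4)/(6); at y = 0 this is 572/3.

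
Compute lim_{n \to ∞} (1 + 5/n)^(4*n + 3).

e^(20)

The base → 1 and the exponent → ∞: a 1^∞ form.
Take logarithms: (4n + 3)·ln(1 + 5/n). Since ln(1+u) ~ u for small u, this behaves like (4n)·(5/n) → 20.
So the limit is e^(20).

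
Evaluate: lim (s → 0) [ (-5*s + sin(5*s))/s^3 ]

Direct substitution gives 0/0.
Apply L'Hôpital: lim (5*cos(5*s) - 5)/(3*s^2), still 0/0.
Apply L'Hôpital: lim (-25*sin(5*s))/(6*s), still 0/0.
After 3 applications of L'Hôpital's rule the quotient is (-125*cos(5*s))/(6); substituting s = 0 gives -125/6.

-125/6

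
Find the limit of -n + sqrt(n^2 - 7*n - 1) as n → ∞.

-7/2

An ∞ − ∞ form. Rationalising with the conjugate, the difference becomes (-7n - 1) / (√(n^2 - 7*n - 1) + n).
For large n the denominator behaves like 2·n, so the quotient tends to -7/2 = -7/2.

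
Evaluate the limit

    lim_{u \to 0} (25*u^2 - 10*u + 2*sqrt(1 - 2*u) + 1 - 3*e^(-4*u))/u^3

31

Substitution gives 0/0 (the numerator vanishes to order 3).
Expand each term to order u^3: the coefficient of u^3 in -3·e^(-4u) is 32 and in 2·√(1 - 2u) is -1.
Lower-order terms cancel with the polynomial part, so the numerator is (31)·u^3 + o(u^3), and the limit is (31)/(1) = 31.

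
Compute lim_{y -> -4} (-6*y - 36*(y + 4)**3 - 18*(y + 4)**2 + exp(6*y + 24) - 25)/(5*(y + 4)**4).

Direct substitution gives 0/0.
Apply L'Hôpital: lim (-36*y - 108*(y + 4)^2 + 6*e^(6*y + 24) - 150)/(20*(y + 4)^3), still 0/0.
Apply L'Hôpital: lim (-216*y + 36*e^(6*y + 24) - 900)/(60*(y + 4)^2), still 0/0.
Apply L'Hôpital: lim (216*e^(6*y + 24) - 216)/(120*y + 480), still 0/0.
After 4 applications of L'Hôpital's rule the quotient is (1296*e^(6*y + 24))/(120); substituting y = -4 gives 54/5.

54/5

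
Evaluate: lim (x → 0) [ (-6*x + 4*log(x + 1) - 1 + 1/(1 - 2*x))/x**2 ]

Substitution gives 0/0 (the numerator vanishes to order 2).
Expand each term to order x^2: the coefficient of x^2 in 1/(1 - 2x) is 4 and in 4·ln(1 + x) is -2.
Lower-order terms cancel with the polynomial part, so the numerator is (2)·x^2 + o(x^2), and the limit is (2)/(1) = 2.

2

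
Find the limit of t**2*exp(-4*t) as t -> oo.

Write as t^2/e^{4t}, an ∞/∞ form.
Exponential growth dominates any polynomial, so repeated L'Hôpital (or the standard result) gives 0.

0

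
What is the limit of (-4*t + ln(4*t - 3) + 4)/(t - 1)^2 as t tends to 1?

-8

Direct substitution gives 0/0.
Apply L'Hôpital: lim (-4 + 4/(4*t - 3))/(2*t - 2), still 0/0.
After 2 applications of L'Hôpital's rule the quotient is (-16/(4*t - 3)^2)/(2); substituting t = 1 gives -8.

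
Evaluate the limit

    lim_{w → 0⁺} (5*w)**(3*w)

Base → 0⁺ and exponent → 0⁺: a 0^0 form.
Take logs: 3w·ln(5w). This is 0·(−∞); rewriting as ln(5w)/(1/(3w)) and applying L'Hôpital gives 0.
Hence the limit is e^0 = 1.

1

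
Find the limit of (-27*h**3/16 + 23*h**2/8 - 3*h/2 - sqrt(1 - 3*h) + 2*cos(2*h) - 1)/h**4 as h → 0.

Substitution gives 0/0 (the numerator vanishes to order 4).
Expand each term to order h^4: the coefficient of h^4 in 2·cos(2h) is 4/3 and in −√(1 - 3h) is 405/128.
Lower-order terms cancel with the polynomial part, so the numerator is (1727/384)·h^4 + o(h^4), and the limit is (1727/384)/(1) = 1727/384.

1727/384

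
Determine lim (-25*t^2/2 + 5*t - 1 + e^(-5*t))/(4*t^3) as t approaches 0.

Direct substitution gives 0/0.
Apply L'Hôpital: lim (-25*t + 5 - 5*e^(-5*t))/(12*t^2), still 0/0.
Apply L'Hôpital: lim (-25 + 25*e^(-5*t))/(24*t), still 0/0.
After 3 applications of L'Hôpital's rule the quotient is (-125*e^(-5*t))/(24); substituting t = 0 gives -125/24.

-125/24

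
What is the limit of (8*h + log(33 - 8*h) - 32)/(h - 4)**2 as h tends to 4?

Direct substitution gives 0/0.
Apply L'Hôpital: lim (8 - 8/(33 - 8*h))/(2*h - 8), still 0/0.
After 2 applications of L'Hôpital's rule the quotient is (-64/(33 - 8*h)^2)/(2); substituting h = 4 gives -32.

-32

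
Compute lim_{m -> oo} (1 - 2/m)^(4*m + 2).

e^(-8)

Let L be the limit and take ln: ln L = lim (4m + 2)·ln(1 - 2/m) = lim (4m + 2)·(-2/m + O(1/m²)) = -8.
Hence L = e^(-8).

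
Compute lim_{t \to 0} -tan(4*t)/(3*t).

Substitution gives 0/0.
Since tan(u)/u → 1 as u → 0, tan(4t)/(4t) → 1 and the limit is 4/(-3) = -4/3.

-4/3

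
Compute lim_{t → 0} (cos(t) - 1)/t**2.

Direct substitution gives 0/0.
Apply L'Hôpital: lim (-sin(t))/(2*t), still 0/0.
After 2 applications of L'Hôpital's rule the quotient is (-cos(t))/(2); substituting t = 0 gives -1/2.

-1/2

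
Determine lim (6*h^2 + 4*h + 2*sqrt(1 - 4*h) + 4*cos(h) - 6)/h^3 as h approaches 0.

Substitution gives 0/0; apply L'Hôpital's rule 3 times.
After differentiating numerator and denominator 3 times the quotient is (4*sin(h) - 48/(1 - 4*h)^(5/2))/(6); at h = 0 this is -8.

-8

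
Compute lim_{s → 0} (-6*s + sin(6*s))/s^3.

Direct substitution gives 0/0.
Apply L'Hôpital: lim (6*cos(6*s) - 6)/(3*s^2), still 0/0.
Apply L'Hôpital: lim (-36*sin(6*s))/(6*s), still 0/0.
After 3 applications of L'Hôpital's rule the quotient is (-216*cos(6*s))/(6); substituting s = 0 gives -36.

-36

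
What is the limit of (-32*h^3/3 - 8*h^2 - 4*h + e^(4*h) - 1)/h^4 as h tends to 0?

32/3

Direct substitution gives 0/0.
Apply L'Hôpital: lim (-32*h^2 - 16*h + 4*e^(4*h) - 4)/(4*h^3), still 0/0.
Apply L'Hôpital: lim (-64*h + 16*e^(4*h) - 16)/(12*h^2), still 0/0.
Apply L'Hôpital: lim (64*e^(4*h) - 64)/(24*h), still 0/0.
After 4 applications of L'Hôpital's rule the quotient is (256*e^(4*h))/(24); substituting h = 0 gives 32/3.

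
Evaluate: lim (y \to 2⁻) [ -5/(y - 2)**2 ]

As y → 2⁻, (y - 2) → 0⁻, so (y - 2)^2 → 0⁺ and -5/(y - 2)^2 → -∞.

-∞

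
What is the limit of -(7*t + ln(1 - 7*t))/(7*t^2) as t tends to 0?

7/2

Direct substitution gives 0/0.
Apply L'Hôpital: lim (7 - 7/(1 - 7*t))/(-14*t), still 0/0.
After 2 applications of L'Hôpital's rule the quotient is (-49/(1 - 7*t)^2)/(-14); substituting t = 0 gives 7/2.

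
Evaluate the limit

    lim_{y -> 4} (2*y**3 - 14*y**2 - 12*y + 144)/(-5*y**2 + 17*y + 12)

28/23

Since y = 4 makes numerator and denominator zero, (y - 4) divides both.
Cancelling it gives (2*y^2 - 6*y - 36)/(-5*y - 3); now plug in y = 4 to get 28/23.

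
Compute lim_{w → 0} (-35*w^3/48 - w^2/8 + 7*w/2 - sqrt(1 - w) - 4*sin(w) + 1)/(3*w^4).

Substitution gives 0/0; apply L'Hôpital's rule 4 times.
After differentiating numerator and denominator 4 times the quotient is (-4*sin(w) + 15/(16*(1 - w)^(7/2)))/(72); at w = 0 this is 5/384.

5/384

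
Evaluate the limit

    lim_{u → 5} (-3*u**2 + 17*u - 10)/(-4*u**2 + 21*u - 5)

Direct substitution gives 0/0, so factor. Both numerator and denominator have (u - 5) as a factor.
After cancelling, the expression reduces to (2 - 3*u)/(1 - 4*u).
Substituting u = 5 gives 13/19.

13/19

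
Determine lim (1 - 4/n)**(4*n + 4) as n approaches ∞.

e^(-16)

The base → 1 and the exponent → ∞: a 1^∞ form.
Take logarithms: (4n + 4)·ln(1 - 4/n). Since ln(1+u) ~ u for small u, this behaves like (4n)·(-4/n) → -16.
So the limit is e^(-16).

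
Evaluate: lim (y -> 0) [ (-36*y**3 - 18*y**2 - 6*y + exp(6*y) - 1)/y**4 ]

54

Direct substitution gives 0/0.
Apply L'Hôpital: lim (-108*y^2 - 36*y + 6*e^(6*y) - 6)/(4*y^3), still 0/0.
Apply L'Hôpital: lim (-216*y + 36*e^(6*y) - 36)/(12*y^2), still 0/0.
Apply L'Hôpital: lim (216*e^(6*y) - 216)/(24*y), still 0/0.
After 4 applications of L'Hôpital's rule the quotient is (1296*e^(6*y))/(24); substituting y = 0 gives 54.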